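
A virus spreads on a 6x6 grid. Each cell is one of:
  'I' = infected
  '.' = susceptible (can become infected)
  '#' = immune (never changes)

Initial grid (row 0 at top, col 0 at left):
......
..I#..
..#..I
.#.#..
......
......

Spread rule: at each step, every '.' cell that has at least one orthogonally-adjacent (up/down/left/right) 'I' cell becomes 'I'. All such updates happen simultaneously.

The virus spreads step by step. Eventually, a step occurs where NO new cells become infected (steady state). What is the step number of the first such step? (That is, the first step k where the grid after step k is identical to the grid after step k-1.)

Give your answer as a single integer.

Step 0 (initial): 2 infected
Step 1: +5 new -> 7 infected
Step 2: +9 new -> 16 infected
Step 3: +5 new -> 21 infected
Step 4: +3 new -> 24 infected
Step 5: +3 new -> 27 infected
Step 6: +4 new -> 31 infected
Step 7: +1 new -> 32 infected
Step 8: +0 new -> 32 infected

Answer: 8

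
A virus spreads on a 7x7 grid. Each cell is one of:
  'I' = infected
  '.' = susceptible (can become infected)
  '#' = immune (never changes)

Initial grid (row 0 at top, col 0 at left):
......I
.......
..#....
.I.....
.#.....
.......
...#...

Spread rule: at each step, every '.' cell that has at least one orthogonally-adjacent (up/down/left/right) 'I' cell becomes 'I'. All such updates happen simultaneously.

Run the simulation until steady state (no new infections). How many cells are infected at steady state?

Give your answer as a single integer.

Answer: 46

Derivation:
Step 0 (initial): 2 infected
Step 1: +5 new -> 7 infected
Step 2: +8 new -> 15 infected
Step 3: +12 new -> 27 infected
Step 4: +11 new -> 38 infected
Step 5: +4 new -> 42 infected
Step 6: +3 new -> 45 infected
Step 7: +1 new -> 46 infected
Step 8: +0 new -> 46 infected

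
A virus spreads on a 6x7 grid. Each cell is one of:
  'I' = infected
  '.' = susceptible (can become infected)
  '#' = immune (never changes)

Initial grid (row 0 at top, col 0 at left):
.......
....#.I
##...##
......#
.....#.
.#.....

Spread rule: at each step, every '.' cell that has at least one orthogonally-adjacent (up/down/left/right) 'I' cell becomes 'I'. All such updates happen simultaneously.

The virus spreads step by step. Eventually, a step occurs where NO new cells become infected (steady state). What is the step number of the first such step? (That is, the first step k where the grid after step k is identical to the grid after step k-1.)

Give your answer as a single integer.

Answer: 14

Derivation:
Step 0 (initial): 1 infected
Step 1: +2 new -> 3 infected
Step 2: +1 new -> 4 infected
Step 3: +1 new -> 5 infected
Step 4: +1 new -> 6 infected
Step 5: +2 new -> 8 infected
Step 6: +3 new -> 11 infected
Step 7: +5 new -> 16 infected
Step 8: +4 new -> 20 infected
Step 9: +5 new -> 25 infected
Step 10: +4 new -> 29 infected
Step 11: +2 new -> 31 infected
Step 12: +2 new -> 33 infected
Step 13: +1 new -> 34 infected
Step 14: +0 new -> 34 infected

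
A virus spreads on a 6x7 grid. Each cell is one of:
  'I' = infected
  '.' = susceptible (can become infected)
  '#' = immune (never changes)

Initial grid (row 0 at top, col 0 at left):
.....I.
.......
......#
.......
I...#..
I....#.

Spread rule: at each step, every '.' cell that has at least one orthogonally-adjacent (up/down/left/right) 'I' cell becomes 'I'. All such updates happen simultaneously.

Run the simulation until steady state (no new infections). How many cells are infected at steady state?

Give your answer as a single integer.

Step 0 (initial): 3 infected
Step 1: +6 new -> 9 infected
Step 2: +8 new -> 17 infected
Step 3: +9 new -> 26 infected
Step 4: +11 new -> 37 infected
Step 5: +1 new -> 38 infected
Step 6: +1 new -> 39 infected
Step 7: +0 new -> 39 infected

Answer: 39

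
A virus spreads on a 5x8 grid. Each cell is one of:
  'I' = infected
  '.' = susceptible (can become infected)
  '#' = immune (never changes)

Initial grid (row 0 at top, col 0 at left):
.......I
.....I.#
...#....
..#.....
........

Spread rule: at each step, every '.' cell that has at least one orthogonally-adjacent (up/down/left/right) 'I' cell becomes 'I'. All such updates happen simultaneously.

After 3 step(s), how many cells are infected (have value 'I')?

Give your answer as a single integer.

Step 0 (initial): 2 infected
Step 1: +5 new -> 7 infected
Step 2: +5 new -> 12 infected
Step 3: +6 new -> 18 infected

Answer: 18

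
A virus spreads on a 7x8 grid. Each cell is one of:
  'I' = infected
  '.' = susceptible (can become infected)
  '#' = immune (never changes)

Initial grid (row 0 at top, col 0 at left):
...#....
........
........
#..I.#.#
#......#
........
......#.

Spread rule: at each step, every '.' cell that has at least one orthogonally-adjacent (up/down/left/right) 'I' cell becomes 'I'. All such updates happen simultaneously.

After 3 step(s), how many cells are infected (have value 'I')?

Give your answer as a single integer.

Step 0 (initial): 1 infected
Step 1: +4 new -> 5 infected
Step 2: +7 new -> 12 infected
Step 3: +9 new -> 21 infected

Answer: 21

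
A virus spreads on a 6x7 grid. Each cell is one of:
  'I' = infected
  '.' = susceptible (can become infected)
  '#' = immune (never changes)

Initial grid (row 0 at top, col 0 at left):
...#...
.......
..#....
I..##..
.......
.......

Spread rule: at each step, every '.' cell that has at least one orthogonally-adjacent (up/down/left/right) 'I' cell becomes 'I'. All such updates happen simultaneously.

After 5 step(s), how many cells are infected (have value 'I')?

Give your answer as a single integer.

Step 0 (initial): 1 infected
Step 1: +3 new -> 4 infected
Step 2: +5 new -> 9 infected
Step 3: +4 new -> 13 infected
Step 4: +4 new -> 17 infected
Step 5: +4 new -> 21 infected

Answer: 21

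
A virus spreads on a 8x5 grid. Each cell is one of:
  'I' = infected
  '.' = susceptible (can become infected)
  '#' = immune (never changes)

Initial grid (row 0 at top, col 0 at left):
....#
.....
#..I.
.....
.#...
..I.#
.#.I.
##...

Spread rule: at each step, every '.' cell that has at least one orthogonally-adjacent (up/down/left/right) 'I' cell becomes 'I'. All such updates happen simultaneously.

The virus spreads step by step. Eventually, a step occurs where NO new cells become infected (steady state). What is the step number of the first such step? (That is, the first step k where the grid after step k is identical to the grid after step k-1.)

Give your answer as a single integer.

Step 0 (initial): 3 infected
Step 1: +10 new -> 13 infected
Step 2: +10 new -> 23 infected
Step 3: +6 new -> 29 infected
Step 4: +3 new -> 32 infected
Step 5: +1 new -> 33 infected
Step 6: +0 new -> 33 infected

Answer: 6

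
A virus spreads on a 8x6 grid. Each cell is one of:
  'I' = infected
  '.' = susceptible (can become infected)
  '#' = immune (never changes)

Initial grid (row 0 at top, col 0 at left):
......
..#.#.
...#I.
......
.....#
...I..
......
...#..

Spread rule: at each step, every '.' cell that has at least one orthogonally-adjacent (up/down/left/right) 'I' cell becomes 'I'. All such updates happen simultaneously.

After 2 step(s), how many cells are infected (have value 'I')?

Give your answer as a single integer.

Step 0 (initial): 2 infected
Step 1: +6 new -> 8 infected
Step 2: +9 new -> 17 infected

Answer: 17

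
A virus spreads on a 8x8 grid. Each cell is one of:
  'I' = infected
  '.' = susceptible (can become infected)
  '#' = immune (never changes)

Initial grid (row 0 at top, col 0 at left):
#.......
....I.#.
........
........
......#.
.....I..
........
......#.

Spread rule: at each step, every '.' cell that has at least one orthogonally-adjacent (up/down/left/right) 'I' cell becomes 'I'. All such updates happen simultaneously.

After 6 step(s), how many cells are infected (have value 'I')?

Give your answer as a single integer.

Answer: 59

Derivation:
Step 0 (initial): 2 infected
Step 1: +8 new -> 10 infected
Step 2: +13 new -> 23 infected
Step 3: +13 new -> 36 infected
Step 4: +12 new -> 48 infected
Step 5: +7 new -> 55 infected
Step 6: +4 new -> 59 infected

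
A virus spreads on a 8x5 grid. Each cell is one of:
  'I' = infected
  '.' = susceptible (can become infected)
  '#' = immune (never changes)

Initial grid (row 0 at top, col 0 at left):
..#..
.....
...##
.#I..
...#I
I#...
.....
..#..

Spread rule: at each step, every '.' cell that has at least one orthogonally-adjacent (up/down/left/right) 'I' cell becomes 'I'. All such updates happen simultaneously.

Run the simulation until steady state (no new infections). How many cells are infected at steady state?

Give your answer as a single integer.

Answer: 33

Derivation:
Step 0 (initial): 3 infected
Step 1: +7 new -> 10 infected
Step 2: +9 new -> 19 infected
Step 3: +7 new -> 26 infected
Step 4: +5 new -> 31 infected
Step 5: +2 new -> 33 infected
Step 6: +0 new -> 33 infected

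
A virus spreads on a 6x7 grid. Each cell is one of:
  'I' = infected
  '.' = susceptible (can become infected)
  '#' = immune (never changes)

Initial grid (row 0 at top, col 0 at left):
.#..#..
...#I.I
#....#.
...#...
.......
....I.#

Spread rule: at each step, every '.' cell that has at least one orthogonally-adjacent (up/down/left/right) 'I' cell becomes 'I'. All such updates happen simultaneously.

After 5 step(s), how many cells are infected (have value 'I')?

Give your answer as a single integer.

Step 0 (initial): 3 infected
Step 1: +7 new -> 10 infected
Step 2: +7 new -> 17 infected
Step 3: +5 new -> 22 infected
Step 4: +5 new -> 27 infected
Step 5: +4 new -> 31 infected

Answer: 31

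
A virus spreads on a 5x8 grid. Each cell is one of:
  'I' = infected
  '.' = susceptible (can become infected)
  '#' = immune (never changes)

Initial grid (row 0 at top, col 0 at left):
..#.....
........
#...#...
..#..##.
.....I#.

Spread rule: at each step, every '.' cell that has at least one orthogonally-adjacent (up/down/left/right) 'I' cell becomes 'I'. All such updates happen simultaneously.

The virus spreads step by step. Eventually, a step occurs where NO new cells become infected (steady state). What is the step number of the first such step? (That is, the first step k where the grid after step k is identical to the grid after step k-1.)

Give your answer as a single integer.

Step 0 (initial): 1 infected
Step 1: +1 new -> 2 infected
Step 2: +2 new -> 4 infected
Step 3: +2 new -> 6 infected
Step 4: +2 new -> 8 infected
Step 5: +4 new -> 12 infected
Step 6: +5 new -> 17 infected
Step 7: +3 new -> 20 infected
Step 8: +5 new -> 25 infected
Step 9: +4 new -> 29 infected
Step 10: +2 new -> 31 infected
Step 11: +1 new -> 32 infected
Step 12: +1 new -> 33 infected
Step 13: +0 new -> 33 infected

Answer: 13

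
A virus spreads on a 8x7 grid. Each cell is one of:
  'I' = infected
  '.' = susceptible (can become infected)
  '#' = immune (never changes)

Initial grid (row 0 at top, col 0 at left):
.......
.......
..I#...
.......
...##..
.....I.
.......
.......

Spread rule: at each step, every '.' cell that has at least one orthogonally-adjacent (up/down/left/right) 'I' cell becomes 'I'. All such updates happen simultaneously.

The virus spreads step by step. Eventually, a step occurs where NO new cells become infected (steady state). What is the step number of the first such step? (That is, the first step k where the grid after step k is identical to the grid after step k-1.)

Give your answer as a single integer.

Step 0 (initial): 2 infected
Step 1: +7 new -> 9 infected
Step 2: +13 new -> 22 infected
Step 3: +13 new -> 35 infected
Step 4: +9 new -> 44 infected
Step 5: +5 new -> 49 infected
Step 6: +3 new -> 52 infected
Step 7: +1 new -> 53 infected
Step 8: +0 new -> 53 infected

Answer: 8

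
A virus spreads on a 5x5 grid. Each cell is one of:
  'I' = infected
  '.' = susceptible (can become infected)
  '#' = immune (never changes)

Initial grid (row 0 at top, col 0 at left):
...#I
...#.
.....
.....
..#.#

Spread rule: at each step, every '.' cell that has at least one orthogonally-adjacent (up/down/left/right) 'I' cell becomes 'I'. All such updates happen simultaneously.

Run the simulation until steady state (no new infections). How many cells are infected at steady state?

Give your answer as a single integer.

Step 0 (initial): 1 infected
Step 1: +1 new -> 2 infected
Step 2: +1 new -> 3 infected
Step 3: +2 new -> 5 infected
Step 4: +2 new -> 7 infected
Step 5: +4 new -> 11 infected
Step 6: +4 new -> 15 infected
Step 7: +4 new -> 19 infected
Step 8: +2 new -> 21 infected
Step 9: +0 new -> 21 infected

Answer: 21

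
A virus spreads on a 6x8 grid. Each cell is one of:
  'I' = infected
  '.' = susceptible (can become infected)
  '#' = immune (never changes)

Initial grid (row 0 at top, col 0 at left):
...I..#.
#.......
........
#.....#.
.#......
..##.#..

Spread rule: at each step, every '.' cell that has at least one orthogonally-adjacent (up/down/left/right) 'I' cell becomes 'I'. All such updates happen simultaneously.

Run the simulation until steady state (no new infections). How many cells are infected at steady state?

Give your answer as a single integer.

Answer: 37

Derivation:
Step 0 (initial): 1 infected
Step 1: +3 new -> 4 infected
Step 2: +5 new -> 9 infected
Step 3: +6 new -> 15 infected
Step 4: +6 new -> 21 infected
Step 5: +7 new -> 28 infected
Step 6: +4 new -> 32 infected
Step 7: +2 new -> 34 infected
Step 8: +2 new -> 36 infected
Step 9: +1 new -> 37 infected
Step 10: +0 new -> 37 infected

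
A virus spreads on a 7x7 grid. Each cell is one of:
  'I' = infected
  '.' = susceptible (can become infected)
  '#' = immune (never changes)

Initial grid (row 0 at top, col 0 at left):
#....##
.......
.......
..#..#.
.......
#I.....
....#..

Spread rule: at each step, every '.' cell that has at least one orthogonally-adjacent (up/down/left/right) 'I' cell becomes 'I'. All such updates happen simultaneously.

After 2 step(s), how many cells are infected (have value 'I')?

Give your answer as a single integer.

Answer: 10

Derivation:
Step 0 (initial): 1 infected
Step 1: +3 new -> 4 infected
Step 2: +6 new -> 10 infected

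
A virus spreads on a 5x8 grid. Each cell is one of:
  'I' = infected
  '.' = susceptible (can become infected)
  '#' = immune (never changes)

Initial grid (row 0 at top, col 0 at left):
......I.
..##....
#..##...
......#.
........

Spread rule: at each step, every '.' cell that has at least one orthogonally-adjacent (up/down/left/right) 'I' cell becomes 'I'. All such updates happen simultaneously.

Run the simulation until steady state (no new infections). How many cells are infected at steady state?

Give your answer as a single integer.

Step 0 (initial): 1 infected
Step 1: +3 new -> 4 infected
Step 2: +4 new -> 8 infected
Step 3: +4 new -> 12 infected
Step 4: +3 new -> 15 infected
Step 5: +4 new -> 19 infected
Step 6: +5 new -> 24 infected
Step 7: +4 new -> 28 infected
Step 8: +3 new -> 31 infected
Step 9: +2 new -> 33 infected
Step 10: +1 new -> 34 infected
Step 11: +0 new -> 34 infected

Answer: 34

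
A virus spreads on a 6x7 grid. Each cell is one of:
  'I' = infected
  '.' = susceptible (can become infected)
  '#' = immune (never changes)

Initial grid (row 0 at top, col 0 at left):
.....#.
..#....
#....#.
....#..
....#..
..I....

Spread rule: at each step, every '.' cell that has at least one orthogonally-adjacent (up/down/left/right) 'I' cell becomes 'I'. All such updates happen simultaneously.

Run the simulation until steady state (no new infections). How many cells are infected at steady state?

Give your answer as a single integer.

Answer: 36

Derivation:
Step 0 (initial): 1 infected
Step 1: +3 new -> 4 infected
Step 2: +5 new -> 9 infected
Step 3: +5 new -> 14 infected
Step 4: +5 new -> 19 infected
Step 5: +5 new -> 24 infected
Step 6: +5 new -> 29 infected
Step 7: +5 new -> 34 infected
Step 8: +1 new -> 35 infected
Step 9: +1 new -> 36 infected
Step 10: +0 new -> 36 infected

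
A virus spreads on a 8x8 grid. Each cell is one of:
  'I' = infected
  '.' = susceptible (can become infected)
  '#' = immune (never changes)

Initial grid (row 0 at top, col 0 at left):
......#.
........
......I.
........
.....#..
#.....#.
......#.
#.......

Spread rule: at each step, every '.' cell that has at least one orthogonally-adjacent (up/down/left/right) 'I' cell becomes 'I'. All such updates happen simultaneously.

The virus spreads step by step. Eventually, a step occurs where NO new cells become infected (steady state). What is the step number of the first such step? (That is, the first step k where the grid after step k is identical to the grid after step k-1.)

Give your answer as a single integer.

Answer: 11

Derivation:
Step 0 (initial): 1 infected
Step 1: +4 new -> 5 infected
Step 2: +6 new -> 11 infected
Step 3: +6 new -> 17 infected
Step 4: +6 new -> 23 infected
Step 5: +7 new -> 30 infected
Step 6: +9 new -> 39 infected
Step 7: +9 new -> 48 infected
Step 8: +6 new -> 54 infected
Step 9: +2 new -> 56 infected
Step 10: +2 new -> 58 infected
Step 11: +0 new -> 58 infected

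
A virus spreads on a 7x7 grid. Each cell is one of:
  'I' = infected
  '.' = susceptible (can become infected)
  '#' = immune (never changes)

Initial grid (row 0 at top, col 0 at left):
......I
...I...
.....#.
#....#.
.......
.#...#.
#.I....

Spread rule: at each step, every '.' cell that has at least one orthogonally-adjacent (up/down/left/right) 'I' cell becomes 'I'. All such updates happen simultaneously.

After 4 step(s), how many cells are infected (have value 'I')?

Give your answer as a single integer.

Step 0 (initial): 3 infected
Step 1: +9 new -> 12 infected
Step 2: +11 new -> 23 infected
Step 3: +10 new -> 33 infected
Step 4: +7 new -> 40 infected

Answer: 40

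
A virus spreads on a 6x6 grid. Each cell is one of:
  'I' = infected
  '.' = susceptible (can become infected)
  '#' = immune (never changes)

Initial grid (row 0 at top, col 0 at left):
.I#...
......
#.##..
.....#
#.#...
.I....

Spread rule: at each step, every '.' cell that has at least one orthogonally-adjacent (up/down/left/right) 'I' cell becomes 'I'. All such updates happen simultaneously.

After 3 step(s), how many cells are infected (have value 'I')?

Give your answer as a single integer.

Answer: 17

Derivation:
Step 0 (initial): 2 infected
Step 1: +5 new -> 7 infected
Step 2: +5 new -> 12 infected
Step 3: +5 new -> 17 infected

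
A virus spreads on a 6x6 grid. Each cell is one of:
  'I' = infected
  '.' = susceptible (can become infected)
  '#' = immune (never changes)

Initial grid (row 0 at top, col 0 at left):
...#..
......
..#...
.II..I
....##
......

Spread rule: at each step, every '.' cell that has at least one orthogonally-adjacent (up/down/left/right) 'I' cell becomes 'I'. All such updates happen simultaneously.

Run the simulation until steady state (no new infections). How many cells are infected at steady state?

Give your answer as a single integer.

Answer: 32

Derivation:
Step 0 (initial): 3 infected
Step 1: +7 new -> 10 infected
Step 2: +9 new -> 19 infected
Step 3: +8 new -> 27 infected
Step 4: +4 new -> 31 infected
Step 5: +1 new -> 32 infected
Step 6: +0 new -> 32 infected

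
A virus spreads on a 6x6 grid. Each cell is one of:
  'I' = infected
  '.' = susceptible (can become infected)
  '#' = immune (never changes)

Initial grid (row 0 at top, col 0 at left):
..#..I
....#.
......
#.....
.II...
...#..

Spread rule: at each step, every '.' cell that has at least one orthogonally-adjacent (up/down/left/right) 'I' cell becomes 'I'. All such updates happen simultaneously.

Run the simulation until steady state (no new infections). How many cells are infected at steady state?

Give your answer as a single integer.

Answer: 32

Derivation:
Step 0 (initial): 3 infected
Step 1: +8 new -> 11 infected
Step 2: +7 new -> 18 infected
Step 3: +10 new -> 28 infected
Step 4: +3 new -> 31 infected
Step 5: +1 new -> 32 infected
Step 6: +0 new -> 32 infected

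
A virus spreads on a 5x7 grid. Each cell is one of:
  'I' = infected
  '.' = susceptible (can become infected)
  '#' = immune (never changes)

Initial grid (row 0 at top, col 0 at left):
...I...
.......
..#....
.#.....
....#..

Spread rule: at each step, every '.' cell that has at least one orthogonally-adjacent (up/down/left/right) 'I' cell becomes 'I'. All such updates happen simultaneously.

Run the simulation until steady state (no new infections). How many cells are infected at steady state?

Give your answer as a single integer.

Answer: 32

Derivation:
Step 0 (initial): 1 infected
Step 1: +3 new -> 4 infected
Step 2: +5 new -> 9 infected
Step 3: +6 new -> 15 infected
Step 4: +7 new -> 22 infected
Step 5: +4 new -> 26 infected
Step 6: +4 new -> 30 infected
Step 7: +2 new -> 32 infected
Step 8: +0 new -> 32 infected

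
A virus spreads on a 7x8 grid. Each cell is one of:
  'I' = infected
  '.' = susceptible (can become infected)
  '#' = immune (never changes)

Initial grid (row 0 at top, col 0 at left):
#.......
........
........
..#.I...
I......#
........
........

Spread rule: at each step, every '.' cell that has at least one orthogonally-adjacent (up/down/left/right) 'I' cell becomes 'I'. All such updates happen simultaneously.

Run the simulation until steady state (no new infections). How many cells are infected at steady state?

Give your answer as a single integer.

Answer: 53

Derivation:
Step 0 (initial): 2 infected
Step 1: +7 new -> 9 infected
Step 2: +12 new -> 21 infected
Step 3: +14 new -> 35 infected
Step 4: +10 new -> 45 infected
Step 5: +6 new -> 51 infected
Step 6: +2 new -> 53 infected
Step 7: +0 new -> 53 infected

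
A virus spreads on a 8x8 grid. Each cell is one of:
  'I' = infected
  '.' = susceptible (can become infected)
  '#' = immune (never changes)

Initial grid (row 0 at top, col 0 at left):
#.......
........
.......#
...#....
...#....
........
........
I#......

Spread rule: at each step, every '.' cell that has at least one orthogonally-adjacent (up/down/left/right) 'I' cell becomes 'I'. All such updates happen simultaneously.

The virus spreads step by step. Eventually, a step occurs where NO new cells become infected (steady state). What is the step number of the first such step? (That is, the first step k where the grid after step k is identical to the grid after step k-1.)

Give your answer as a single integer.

Step 0 (initial): 1 infected
Step 1: +1 new -> 2 infected
Step 2: +2 new -> 4 infected
Step 3: +3 new -> 7 infected
Step 4: +5 new -> 12 infected
Step 5: +6 new -> 18 infected
Step 6: +6 new -> 24 infected
Step 7: +6 new -> 30 infected
Step 8: +8 new -> 38 infected
Step 9: +7 new -> 45 infected
Step 10: +5 new -> 50 infected
Step 11: +4 new -> 54 infected
Step 12: +2 new -> 56 infected
Step 13: +2 new -> 58 infected
Step 14: +1 new -> 59 infected
Step 15: +0 new -> 59 infected

Answer: 15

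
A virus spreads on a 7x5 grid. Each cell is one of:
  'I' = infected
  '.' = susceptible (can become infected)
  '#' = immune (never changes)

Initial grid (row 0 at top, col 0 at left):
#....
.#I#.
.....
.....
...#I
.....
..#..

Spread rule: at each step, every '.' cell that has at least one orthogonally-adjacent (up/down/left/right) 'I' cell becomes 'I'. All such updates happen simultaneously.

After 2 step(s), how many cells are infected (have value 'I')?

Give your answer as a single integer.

Answer: 15

Derivation:
Step 0 (initial): 2 infected
Step 1: +4 new -> 6 infected
Step 2: +9 new -> 15 infected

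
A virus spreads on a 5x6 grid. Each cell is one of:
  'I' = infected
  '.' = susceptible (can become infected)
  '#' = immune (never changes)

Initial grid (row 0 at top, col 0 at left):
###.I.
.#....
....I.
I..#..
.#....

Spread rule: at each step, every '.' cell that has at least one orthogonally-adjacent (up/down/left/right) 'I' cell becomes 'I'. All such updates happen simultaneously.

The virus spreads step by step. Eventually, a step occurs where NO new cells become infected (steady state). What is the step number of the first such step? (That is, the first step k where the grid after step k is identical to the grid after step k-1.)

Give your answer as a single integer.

Answer: 4

Derivation:
Step 0 (initial): 3 infected
Step 1: +9 new -> 12 infected
Step 2: +8 new -> 20 infected
Step 3: +4 new -> 24 infected
Step 4: +0 new -> 24 infected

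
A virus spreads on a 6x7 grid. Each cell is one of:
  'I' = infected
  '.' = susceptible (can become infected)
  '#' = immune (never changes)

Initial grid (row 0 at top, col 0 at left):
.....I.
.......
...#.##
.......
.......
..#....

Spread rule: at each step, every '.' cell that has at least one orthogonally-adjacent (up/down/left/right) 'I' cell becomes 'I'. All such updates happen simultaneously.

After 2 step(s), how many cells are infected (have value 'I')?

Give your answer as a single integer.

Answer: 7

Derivation:
Step 0 (initial): 1 infected
Step 1: +3 new -> 4 infected
Step 2: +3 new -> 7 infected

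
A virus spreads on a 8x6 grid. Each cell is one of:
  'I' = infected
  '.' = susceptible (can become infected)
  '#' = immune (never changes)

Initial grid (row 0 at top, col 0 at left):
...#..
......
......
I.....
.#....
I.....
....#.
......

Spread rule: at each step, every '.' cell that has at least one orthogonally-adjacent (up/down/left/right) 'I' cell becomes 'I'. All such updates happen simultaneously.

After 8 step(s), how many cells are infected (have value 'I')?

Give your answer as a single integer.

Step 0 (initial): 2 infected
Step 1: +5 new -> 7 infected
Step 2: +6 new -> 13 infected
Step 3: +8 new -> 21 infected
Step 4: +8 new -> 29 infected
Step 5: +7 new -> 36 infected
Step 6: +5 new -> 41 infected
Step 7: +3 new -> 44 infected
Step 8: +1 new -> 45 infected

Answer: 45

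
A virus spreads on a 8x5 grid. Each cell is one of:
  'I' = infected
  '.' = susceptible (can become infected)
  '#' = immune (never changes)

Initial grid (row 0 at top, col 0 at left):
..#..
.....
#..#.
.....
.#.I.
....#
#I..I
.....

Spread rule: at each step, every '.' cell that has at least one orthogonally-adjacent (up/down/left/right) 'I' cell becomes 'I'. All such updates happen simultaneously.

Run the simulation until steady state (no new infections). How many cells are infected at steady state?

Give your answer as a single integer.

Step 0 (initial): 3 infected
Step 1: +9 new -> 12 infected
Step 2: +7 new -> 19 infected
Step 3: +4 new -> 23 infected
Step 4: +4 new -> 27 infected
Step 5: +3 new -> 30 infected
Step 6: +3 new -> 33 infected
Step 7: +1 new -> 34 infected
Step 8: +0 new -> 34 infected

Answer: 34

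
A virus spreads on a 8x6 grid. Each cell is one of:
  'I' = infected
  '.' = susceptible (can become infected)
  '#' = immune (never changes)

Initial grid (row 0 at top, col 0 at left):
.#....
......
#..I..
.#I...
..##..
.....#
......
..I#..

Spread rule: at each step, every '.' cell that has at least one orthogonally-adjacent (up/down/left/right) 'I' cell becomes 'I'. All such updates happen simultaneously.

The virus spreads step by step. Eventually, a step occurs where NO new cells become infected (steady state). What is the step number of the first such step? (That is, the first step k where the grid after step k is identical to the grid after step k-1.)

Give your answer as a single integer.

Answer: 7

Derivation:
Step 0 (initial): 3 infected
Step 1: +6 new -> 9 infected
Step 2: +10 new -> 19 infected
Step 3: +10 new -> 29 infected
Step 4: +8 new -> 37 infected
Step 5: +3 new -> 40 infected
Step 6: +1 new -> 41 infected
Step 7: +0 new -> 41 infected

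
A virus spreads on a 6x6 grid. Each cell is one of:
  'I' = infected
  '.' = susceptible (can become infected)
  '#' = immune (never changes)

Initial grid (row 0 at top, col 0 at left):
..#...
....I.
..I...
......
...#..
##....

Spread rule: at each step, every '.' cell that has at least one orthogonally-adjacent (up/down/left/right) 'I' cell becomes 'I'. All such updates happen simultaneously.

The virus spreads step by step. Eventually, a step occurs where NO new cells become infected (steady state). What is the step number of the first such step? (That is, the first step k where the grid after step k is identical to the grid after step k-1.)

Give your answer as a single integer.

Answer: 6

Derivation:
Step 0 (initial): 2 infected
Step 1: +8 new -> 10 infected
Step 2: +9 new -> 19 infected
Step 3: +7 new -> 26 infected
Step 4: +5 new -> 31 infected
Step 5: +1 new -> 32 infected
Step 6: +0 new -> 32 infected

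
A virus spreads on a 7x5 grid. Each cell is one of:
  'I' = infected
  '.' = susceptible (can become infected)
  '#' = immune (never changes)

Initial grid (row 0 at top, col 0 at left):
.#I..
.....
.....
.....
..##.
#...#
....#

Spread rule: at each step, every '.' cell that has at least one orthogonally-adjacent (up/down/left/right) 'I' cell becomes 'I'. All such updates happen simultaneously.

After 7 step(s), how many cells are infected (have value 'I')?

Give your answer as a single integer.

Answer: 25

Derivation:
Step 0 (initial): 1 infected
Step 1: +2 new -> 3 infected
Step 2: +4 new -> 7 infected
Step 3: +5 new -> 12 infected
Step 4: +5 new -> 17 infected
Step 5: +3 new -> 20 infected
Step 6: +3 new -> 23 infected
Step 7: +2 new -> 25 infected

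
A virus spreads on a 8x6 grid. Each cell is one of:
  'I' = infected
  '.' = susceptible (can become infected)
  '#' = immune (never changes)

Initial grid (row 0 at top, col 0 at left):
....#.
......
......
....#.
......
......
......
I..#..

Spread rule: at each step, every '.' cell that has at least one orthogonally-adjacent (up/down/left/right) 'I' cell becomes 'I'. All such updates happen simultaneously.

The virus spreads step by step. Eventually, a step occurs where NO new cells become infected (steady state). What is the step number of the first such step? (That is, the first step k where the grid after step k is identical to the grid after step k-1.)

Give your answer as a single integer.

Step 0 (initial): 1 infected
Step 1: +2 new -> 3 infected
Step 2: +3 new -> 6 infected
Step 3: +3 new -> 9 infected
Step 4: +4 new -> 13 infected
Step 5: +5 new -> 18 infected
Step 6: +7 new -> 25 infected
Step 7: +7 new -> 32 infected
Step 8: +4 new -> 36 infected
Step 9: +4 new -> 40 infected
Step 10: +3 new -> 43 infected
Step 11: +1 new -> 44 infected
Step 12: +1 new -> 45 infected
Step 13: +0 new -> 45 infected

Answer: 13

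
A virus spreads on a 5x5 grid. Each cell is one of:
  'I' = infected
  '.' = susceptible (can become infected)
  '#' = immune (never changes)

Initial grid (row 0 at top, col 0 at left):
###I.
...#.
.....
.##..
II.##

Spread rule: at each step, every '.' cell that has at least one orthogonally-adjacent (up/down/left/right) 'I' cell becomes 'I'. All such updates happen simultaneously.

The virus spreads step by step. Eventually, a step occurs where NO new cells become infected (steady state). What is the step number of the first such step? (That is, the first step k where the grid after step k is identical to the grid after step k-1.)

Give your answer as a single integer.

Answer: 6

Derivation:
Step 0 (initial): 3 infected
Step 1: +3 new -> 6 infected
Step 2: +2 new -> 8 infected
Step 3: +3 new -> 11 infected
Step 4: +4 new -> 15 infected
Step 5: +2 new -> 17 infected
Step 6: +0 new -> 17 infected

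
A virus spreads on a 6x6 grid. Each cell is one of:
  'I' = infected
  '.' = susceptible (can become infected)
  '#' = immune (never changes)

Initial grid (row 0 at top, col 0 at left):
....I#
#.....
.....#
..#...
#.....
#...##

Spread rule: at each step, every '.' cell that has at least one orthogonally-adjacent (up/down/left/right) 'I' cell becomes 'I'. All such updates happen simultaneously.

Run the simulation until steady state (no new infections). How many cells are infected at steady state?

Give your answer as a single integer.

Answer: 28

Derivation:
Step 0 (initial): 1 infected
Step 1: +2 new -> 3 infected
Step 2: +4 new -> 7 infected
Step 3: +4 new -> 11 infected
Step 4: +6 new -> 17 infected
Step 5: +3 new -> 20 infected
Step 6: +4 new -> 24 infected
Step 7: +3 new -> 27 infected
Step 8: +1 new -> 28 infected
Step 9: +0 new -> 28 infected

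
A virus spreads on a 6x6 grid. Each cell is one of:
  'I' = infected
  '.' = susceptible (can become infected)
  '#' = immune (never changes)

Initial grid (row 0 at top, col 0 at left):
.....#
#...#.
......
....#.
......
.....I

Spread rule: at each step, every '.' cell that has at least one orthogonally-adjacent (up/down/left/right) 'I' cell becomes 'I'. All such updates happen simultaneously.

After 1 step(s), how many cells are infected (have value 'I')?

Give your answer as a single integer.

Step 0 (initial): 1 infected
Step 1: +2 new -> 3 infected

Answer: 3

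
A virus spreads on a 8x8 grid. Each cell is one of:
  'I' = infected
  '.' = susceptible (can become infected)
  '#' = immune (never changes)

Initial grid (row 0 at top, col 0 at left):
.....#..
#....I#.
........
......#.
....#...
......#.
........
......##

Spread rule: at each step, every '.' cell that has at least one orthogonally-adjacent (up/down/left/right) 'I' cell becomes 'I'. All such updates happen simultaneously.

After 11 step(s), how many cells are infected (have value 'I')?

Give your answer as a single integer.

Step 0 (initial): 1 infected
Step 1: +2 new -> 3 infected
Step 2: +5 new -> 8 infected
Step 3: +6 new -> 14 infected
Step 4: +8 new -> 22 infected
Step 5: +8 new -> 30 infected
Step 6: +10 new -> 40 infected
Step 7: +6 new -> 46 infected
Step 8: +4 new -> 50 infected
Step 9: +3 new -> 53 infected
Step 10: +2 new -> 55 infected
Step 11: +1 new -> 56 infected

Answer: 56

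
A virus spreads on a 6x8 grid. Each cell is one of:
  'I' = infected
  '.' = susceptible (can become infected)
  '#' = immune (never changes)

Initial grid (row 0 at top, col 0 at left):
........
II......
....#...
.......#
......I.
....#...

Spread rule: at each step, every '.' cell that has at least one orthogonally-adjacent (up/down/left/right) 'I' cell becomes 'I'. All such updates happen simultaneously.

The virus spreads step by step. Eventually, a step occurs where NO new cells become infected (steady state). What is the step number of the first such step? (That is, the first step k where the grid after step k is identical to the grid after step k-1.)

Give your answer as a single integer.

Step 0 (initial): 3 infected
Step 1: +9 new -> 12 infected
Step 2: +10 new -> 22 infected
Step 3: +11 new -> 33 infected
Step 4: +9 new -> 42 infected
Step 5: +3 new -> 45 infected
Step 6: +0 new -> 45 infected

Answer: 6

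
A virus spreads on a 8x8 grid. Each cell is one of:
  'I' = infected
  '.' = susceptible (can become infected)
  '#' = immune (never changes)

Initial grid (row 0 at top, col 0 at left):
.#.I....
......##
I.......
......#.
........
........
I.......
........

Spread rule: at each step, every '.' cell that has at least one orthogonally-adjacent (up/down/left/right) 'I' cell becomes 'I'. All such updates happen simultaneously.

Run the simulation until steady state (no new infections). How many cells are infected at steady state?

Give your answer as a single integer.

Step 0 (initial): 3 infected
Step 1: +9 new -> 12 infected
Step 2: +12 new -> 24 infected
Step 3: +9 new -> 33 infected
Step 4: +8 new -> 41 infected
Step 5: +6 new -> 47 infected
Step 6: +5 new -> 52 infected
Step 7: +5 new -> 57 infected
Step 8: +3 new -> 60 infected
Step 9: +0 new -> 60 infected

Answer: 60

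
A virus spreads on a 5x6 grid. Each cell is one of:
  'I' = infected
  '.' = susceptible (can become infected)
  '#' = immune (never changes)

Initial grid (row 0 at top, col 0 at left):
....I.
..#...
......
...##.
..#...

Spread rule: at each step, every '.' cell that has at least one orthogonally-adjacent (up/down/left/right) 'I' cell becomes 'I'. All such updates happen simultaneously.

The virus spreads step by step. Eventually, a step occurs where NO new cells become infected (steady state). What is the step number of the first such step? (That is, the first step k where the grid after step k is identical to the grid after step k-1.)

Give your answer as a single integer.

Step 0 (initial): 1 infected
Step 1: +3 new -> 4 infected
Step 2: +4 new -> 8 infected
Step 3: +3 new -> 11 infected
Step 4: +4 new -> 15 infected
Step 5: +4 new -> 19 infected
Step 6: +3 new -> 22 infected
Step 7: +3 new -> 25 infected
Step 8: +1 new -> 26 infected
Step 9: +0 new -> 26 infected

Answer: 9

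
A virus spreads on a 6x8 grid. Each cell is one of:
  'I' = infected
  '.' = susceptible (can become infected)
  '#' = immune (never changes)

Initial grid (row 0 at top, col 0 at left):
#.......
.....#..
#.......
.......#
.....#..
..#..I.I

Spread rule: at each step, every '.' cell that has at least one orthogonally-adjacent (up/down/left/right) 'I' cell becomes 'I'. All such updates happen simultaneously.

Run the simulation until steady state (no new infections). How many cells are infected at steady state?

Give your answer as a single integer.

Step 0 (initial): 2 infected
Step 1: +3 new -> 5 infected
Step 2: +3 new -> 8 infected
Step 3: +3 new -> 11 infected
Step 4: +5 new -> 16 infected
Step 5: +7 new -> 23 infected
Step 6: +8 new -> 31 infected
Step 7: +7 new -> 38 infected
Step 8: +2 new -> 40 infected
Step 9: +2 new -> 42 infected
Step 10: +0 new -> 42 infected

Answer: 42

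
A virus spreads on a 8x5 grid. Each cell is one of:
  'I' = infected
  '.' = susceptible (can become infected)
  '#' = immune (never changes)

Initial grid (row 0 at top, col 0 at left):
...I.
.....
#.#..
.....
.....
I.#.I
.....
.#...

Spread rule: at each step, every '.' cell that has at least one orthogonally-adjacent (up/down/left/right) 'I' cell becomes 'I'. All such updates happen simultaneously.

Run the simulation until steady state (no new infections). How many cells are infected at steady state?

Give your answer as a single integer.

Answer: 36

Derivation:
Step 0 (initial): 3 infected
Step 1: +9 new -> 12 infected
Step 2: +12 new -> 24 infected
Step 3: +8 new -> 32 infected
Step 4: +4 new -> 36 infected
Step 5: +0 new -> 36 infected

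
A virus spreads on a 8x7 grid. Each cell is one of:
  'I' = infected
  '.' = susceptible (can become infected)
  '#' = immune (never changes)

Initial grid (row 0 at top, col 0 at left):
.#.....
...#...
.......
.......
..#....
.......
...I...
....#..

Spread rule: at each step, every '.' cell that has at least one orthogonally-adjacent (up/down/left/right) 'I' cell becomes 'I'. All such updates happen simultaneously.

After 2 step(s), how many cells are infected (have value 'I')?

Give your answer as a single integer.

Step 0 (initial): 1 infected
Step 1: +4 new -> 5 infected
Step 2: +6 new -> 11 infected

Answer: 11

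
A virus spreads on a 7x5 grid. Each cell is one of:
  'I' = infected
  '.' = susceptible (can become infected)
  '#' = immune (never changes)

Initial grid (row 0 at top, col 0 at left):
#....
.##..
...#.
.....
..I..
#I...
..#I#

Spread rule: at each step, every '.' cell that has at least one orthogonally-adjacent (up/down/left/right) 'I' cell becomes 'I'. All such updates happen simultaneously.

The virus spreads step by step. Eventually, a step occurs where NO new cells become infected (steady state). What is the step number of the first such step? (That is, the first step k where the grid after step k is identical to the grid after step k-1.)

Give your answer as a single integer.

Answer: 10

Derivation:
Step 0 (initial): 3 infected
Step 1: +6 new -> 9 infected
Step 2: +7 new -> 16 infected
Step 3: +3 new -> 19 infected
Step 4: +2 new -> 21 infected
Step 5: +2 new -> 23 infected
Step 6: +2 new -> 25 infected
Step 7: +1 new -> 26 infected
Step 8: +1 new -> 27 infected
Step 9: +1 new -> 28 infected
Step 10: +0 new -> 28 infected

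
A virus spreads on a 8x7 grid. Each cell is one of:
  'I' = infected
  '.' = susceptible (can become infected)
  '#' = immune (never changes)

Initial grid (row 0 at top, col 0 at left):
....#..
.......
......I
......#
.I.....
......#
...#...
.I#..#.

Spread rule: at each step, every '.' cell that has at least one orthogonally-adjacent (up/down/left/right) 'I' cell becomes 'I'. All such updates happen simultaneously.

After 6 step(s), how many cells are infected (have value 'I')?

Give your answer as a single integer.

Step 0 (initial): 3 infected
Step 1: +8 new -> 11 infected
Step 2: +12 new -> 23 infected
Step 3: +11 new -> 34 infected
Step 4: +7 new -> 41 infected
Step 5: +5 new -> 46 infected
Step 6: +2 new -> 48 infected

Answer: 48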